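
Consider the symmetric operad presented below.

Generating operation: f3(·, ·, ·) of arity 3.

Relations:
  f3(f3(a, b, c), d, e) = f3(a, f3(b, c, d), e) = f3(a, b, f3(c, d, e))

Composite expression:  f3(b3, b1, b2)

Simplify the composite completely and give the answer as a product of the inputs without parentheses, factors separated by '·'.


b3 · b1 · b2


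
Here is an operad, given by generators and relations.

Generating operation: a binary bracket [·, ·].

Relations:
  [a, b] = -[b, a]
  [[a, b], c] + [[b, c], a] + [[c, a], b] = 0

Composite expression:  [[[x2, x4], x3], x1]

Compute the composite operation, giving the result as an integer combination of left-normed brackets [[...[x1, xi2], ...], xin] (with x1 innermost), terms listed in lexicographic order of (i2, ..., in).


-[[[x1, x2], x4], x3] + [[[x1, x3], x2], x4] - [[[x1, x3], x4], x2] + [[[x1, x4], x2], x3]


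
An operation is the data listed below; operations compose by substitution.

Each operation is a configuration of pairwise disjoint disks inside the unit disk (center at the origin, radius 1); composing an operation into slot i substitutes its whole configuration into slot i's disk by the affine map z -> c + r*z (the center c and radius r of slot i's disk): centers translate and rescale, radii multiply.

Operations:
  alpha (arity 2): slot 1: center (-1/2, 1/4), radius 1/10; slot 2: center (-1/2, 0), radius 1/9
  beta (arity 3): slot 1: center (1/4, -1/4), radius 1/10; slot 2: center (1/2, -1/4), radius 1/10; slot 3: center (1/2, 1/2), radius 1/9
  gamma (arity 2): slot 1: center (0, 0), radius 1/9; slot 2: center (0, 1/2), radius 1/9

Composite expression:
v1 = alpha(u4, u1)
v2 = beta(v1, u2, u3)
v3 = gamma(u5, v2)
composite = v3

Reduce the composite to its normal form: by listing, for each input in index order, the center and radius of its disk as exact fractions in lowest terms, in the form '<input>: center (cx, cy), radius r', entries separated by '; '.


u1: center (1/45, 17/36), radius 1/810; u2: center (1/18, 17/36), radius 1/90; u3: center (1/18, 5/9), radius 1/81; u4: center (1/45, 19/40), radius 1/900; u5: center (0, 0), radius 1/9

Below gamma, radii multiply path by path; the u-disk centers shift.
input u5: applying the 1 nested substitution gives center (0, 0), radius 1/9
input u4: applying the 3 nested substitutions gives center (1/45, 19/40), radius 1/900
input u1: applying the 3 nested substitutions gives center (1/45, 17/36), radius 1/810
input u2: applying the 2 nested substitutions gives center (1/18, 17/36), radius 1/90
input u3: applying the 2 nested substitutions gives center (1/18, 5/9), radius 1/81


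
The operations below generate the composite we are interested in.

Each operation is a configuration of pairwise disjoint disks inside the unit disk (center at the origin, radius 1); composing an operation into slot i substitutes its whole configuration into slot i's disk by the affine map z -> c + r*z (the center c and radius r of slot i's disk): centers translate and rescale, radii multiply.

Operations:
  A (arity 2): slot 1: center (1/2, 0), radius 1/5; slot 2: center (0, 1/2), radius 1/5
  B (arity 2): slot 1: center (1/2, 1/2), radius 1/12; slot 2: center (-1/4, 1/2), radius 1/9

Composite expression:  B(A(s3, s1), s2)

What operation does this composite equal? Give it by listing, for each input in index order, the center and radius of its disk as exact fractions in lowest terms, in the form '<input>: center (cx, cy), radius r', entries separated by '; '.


s1: center (1/2, 13/24), radius 1/60; s2: center (-1/4, 1/2), radius 1/9; s3: center (13/24, 1/2), radius 1/60

Affine substitution under B: radii multiply and s-centers shift.
input s3: composing its 2 substitution steps yields center (13/24, 1/2), radius 1/60
input s1: composing its 2 substitution steps yields center (1/2, 13/24), radius 1/60
input s2: composing its 1 substitution step yields center (-1/4, 1/2), radius 1/9


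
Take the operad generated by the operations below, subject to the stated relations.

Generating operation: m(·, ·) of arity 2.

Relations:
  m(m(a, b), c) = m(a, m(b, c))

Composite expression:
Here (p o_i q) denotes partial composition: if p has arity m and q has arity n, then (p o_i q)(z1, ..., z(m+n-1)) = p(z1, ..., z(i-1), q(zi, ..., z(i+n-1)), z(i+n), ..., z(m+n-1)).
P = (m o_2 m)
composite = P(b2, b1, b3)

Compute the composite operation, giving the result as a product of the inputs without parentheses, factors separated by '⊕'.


Every regrouping of m is equal, so read the b-inputs in written order.
m(b1, b3) unparenthesizes to b1 ⊕ b3
m(b2, m(b1, b3)) unparenthesizes to b2 ⊕ b1 ⊕ b3

b2 ⊕ b1 ⊕ b3


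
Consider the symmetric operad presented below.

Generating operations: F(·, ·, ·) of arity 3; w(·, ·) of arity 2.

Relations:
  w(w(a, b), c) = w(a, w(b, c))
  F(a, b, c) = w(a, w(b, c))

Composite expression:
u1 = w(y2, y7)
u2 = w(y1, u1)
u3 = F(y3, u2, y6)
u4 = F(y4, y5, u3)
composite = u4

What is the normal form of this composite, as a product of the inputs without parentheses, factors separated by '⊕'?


y4 ⊕ y5 ⊕ y3 ⊕ y1 ⊕ y2 ⊕ y7 ⊕ y6

Associativity of F dissolves the nesting; only the y-input order survives.
w(y2, y7) unparenthesizes to y2 ⊕ y7
w(y1, w(y2, y7)) unparenthesizes to y1 ⊕ y2 ⊕ y7
F(y3, w(y1, w(y2, y7)), y6) unparenthesizes to y3 ⊕ y1 ⊕ y2 ⊕ y7 ⊕ y6
F(y4, y5, F(y3, w(y1, w(y2, y7)), y6)) unparenthesizes to y4 ⊕ y5 ⊕ y3 ⊕ y1 ⊕ y2 ⊕ y7 ⊕ y6


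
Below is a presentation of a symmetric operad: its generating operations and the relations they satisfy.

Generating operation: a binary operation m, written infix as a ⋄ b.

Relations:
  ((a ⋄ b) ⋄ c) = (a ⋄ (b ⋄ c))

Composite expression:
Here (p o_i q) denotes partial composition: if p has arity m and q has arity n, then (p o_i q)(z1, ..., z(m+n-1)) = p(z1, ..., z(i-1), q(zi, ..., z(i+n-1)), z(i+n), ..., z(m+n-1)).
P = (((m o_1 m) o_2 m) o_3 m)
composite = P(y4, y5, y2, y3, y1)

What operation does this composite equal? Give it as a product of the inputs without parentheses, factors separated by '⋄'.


Key point: m is associative — brackets drop, the y-order remains.
(y2 ⋄ y3) spells out as y2 ⋄ y3
(y5 ⋄ (y2 ⋄ y3)) spells out as y5 ⋄ y2 ⋄ y3
(y4 ⋄ (y5 ⋄ (y2 ⋄ y3))) spells out as y4 ⋄ y5 ⋄ y2 ⋄ y3
((y4 ⋄ (y5 ⋄ (y2 ⋄ y3))) ⋄ y1) spells out as y4 ⋄ y5 ⋄ y2 ⋄ y3 ⋄ y1

y4 ⋄ y5 ⋄ y2 ⋄ y3 ⋄ y1


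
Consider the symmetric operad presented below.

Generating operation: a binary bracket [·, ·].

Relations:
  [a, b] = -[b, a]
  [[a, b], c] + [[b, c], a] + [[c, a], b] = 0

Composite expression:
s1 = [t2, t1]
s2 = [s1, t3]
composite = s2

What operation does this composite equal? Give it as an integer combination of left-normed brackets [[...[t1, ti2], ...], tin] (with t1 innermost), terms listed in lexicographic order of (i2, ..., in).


-[[t1, t2], t3]


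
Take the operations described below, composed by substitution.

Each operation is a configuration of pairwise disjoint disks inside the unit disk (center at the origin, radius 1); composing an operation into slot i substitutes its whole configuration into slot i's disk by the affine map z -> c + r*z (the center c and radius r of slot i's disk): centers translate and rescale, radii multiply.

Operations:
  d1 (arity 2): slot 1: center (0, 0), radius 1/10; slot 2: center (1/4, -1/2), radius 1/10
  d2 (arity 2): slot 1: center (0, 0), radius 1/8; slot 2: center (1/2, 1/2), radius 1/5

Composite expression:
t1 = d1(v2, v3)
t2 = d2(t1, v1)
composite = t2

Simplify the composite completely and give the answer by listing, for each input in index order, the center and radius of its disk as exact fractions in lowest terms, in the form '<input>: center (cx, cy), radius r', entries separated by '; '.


Below d2, radii multiply path by path; the v-disk centers shift.
v2 passes through 2 substitutions, ending at center (0, 0), radius 1/80
v3 passes through 2 substitutions, ending at center (1/32, -1/16), radius 1/80
v1 passes through 1 substitution, ending at center (1/2, 1/2), radius 1/5

v1: center (1/2, 1/2), radius 1/5; v2: center (0, 0), radius 1/80; v3: center (1/32, -1/16), radius 1/80


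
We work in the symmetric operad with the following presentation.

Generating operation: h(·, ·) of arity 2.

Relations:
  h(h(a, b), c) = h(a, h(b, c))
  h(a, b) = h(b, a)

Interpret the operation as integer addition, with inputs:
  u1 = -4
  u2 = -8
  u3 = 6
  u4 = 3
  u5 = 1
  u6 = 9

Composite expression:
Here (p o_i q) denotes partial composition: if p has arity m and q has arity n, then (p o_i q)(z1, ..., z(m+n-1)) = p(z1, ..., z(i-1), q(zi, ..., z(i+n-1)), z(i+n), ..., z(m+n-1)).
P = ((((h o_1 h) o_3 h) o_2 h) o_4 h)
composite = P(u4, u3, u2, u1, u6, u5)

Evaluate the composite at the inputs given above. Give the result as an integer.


h(u3, u2) = -2
h(u4, h(u3, u2)) = 1
h(u1, u6) = 5
h(h(u1, u6), u5) = 6
h(h(u4, h(u3, u2)), h(h(u1, u6), u5)) = 7

7


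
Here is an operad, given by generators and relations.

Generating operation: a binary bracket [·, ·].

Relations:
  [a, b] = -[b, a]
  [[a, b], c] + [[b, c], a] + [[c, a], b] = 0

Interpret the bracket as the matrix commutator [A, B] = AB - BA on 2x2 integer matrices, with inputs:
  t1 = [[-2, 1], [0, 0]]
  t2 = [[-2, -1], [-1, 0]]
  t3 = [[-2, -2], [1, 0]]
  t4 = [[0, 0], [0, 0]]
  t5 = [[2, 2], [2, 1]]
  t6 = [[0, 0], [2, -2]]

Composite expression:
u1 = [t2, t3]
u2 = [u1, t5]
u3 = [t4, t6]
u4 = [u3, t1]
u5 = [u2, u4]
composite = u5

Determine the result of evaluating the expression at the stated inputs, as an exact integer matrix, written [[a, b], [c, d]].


[t2, t3] = [[-3, 2], [4, 3]]
[[t2, t3], t5] = [[-4, -14], [16, 4]]
[t4, t6] = [[0, 0], [0, 0]]
[[t4, t6], t1] = [[0, 0], [0, 0]]
[[[t2, t3], t5], [[t4, t6], t1]] = [[0, 0], [0, 0]]

[[0, 0], [0, 0]]


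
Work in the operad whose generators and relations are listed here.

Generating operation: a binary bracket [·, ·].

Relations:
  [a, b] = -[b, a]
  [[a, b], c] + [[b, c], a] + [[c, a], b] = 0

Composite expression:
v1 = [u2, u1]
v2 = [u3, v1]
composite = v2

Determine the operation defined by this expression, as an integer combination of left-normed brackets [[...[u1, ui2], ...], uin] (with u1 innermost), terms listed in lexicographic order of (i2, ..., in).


[[u1, u2], u3]


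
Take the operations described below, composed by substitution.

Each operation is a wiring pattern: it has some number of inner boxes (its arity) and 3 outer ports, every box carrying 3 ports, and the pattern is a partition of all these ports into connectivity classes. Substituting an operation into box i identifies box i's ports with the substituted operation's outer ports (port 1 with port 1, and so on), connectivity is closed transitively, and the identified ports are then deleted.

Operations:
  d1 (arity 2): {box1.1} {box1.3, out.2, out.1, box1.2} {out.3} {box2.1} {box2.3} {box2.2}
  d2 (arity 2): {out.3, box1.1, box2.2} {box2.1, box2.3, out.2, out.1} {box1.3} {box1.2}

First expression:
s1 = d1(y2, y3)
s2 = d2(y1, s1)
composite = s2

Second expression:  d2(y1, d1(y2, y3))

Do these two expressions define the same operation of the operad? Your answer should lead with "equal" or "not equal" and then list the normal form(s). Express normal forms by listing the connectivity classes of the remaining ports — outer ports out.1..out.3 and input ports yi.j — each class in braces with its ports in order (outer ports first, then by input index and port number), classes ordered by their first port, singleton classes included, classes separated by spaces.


equal — both sides give {out.1, out.2, out.3, y1.1, y2.2, y2.3} {y1.2} {y1.3} {y2.1} {y3.1} {y3.2} {y3.3}

Normal form of the first expression: {out.1, out.2, out.3, y1.1, y2.2, y2.3} {y1.2} {y1.3} {y2.1} {y3.1} {y3.2} {y3.3}
Normal form of the second expression: {out.1, out.2, out.3, y1.1, y2.2, y2.3} {y1.2} {y1.3} {y2.1} {y3.1} {y3.2} {y3.3}
Same normal form: equal.


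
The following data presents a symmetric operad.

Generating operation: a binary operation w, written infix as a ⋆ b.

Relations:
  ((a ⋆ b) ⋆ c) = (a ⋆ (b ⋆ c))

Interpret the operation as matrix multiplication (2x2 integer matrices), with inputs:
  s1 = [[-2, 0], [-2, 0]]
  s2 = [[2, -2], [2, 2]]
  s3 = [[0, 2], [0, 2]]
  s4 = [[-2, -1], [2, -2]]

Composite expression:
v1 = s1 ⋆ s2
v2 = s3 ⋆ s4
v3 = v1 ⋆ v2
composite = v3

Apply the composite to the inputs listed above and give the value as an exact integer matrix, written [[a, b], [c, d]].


[[0, 0], [0, 0]]

(s1 ⋆ s2) = [[-4, 4], [-4, 4]]
(s3 ⋆ s4) = [[4, -4], [4, -4]]
((s1 ⋆ s2) ⋆ (s3 ⋆ s4)) = [[0, 0], [0, 0]]


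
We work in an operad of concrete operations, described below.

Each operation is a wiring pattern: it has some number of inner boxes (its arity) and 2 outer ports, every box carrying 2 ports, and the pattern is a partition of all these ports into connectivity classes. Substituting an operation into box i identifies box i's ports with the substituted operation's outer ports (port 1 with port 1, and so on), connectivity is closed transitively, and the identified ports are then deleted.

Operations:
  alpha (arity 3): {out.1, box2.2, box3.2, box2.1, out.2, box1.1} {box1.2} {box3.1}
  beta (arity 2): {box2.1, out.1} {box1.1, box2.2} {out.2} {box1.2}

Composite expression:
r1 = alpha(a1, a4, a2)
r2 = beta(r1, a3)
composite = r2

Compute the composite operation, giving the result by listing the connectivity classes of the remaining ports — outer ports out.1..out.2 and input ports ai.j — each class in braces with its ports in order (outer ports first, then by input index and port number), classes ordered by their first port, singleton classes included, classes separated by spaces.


{out.1, a3.1} {out.2} {a1.1, a2.2, a3.2, a4.1, a4.2} {a1.2} {a2.1}

Treat the ports identified at beta as solder joints: merge, then drop.
after alpha, the pattern on (a1, a4, a2) reads {out.1, out.2, a1.1, a2.2, a4.1, a4.2} {a1.2} {a2.1} (out.j = its outer ports)
after beta, the pattern on (a1, a4, a2, a3) reads {out.1, a3.1} {out.2} {a1.1, a2.2, a3.2, a4.1, a4.2} {a1.2} {a2.1} (out.j = its outer ports)


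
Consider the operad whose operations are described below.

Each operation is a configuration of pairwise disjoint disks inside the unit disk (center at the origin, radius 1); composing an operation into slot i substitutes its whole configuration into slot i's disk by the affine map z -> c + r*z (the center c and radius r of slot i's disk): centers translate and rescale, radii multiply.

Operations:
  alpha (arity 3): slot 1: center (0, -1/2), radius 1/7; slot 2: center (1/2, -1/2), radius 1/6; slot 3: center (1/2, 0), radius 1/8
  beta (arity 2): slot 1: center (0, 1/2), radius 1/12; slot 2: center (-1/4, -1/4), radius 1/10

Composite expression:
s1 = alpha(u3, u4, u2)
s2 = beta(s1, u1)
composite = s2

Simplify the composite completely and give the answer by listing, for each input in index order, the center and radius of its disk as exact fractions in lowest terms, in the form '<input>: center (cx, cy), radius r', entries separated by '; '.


u1: center (-1/4, -1/4), radius 1/10; u2: center (1/24, 1/2), radius 1/96; u3: center (0, 11/24), radius 1/84; u4: center (1/24, 11/24), radius 1/72

Follow each u-input down from beta: c' goes to c + r*c', radius to r*r'.
u3 passes through 2 substitutions, ending at center (0, 11/24), radius 1/84
u4 passes through 2 substitutions, ending at center (1/24, 11/24), radius 1/72
u2 passes through 2 substitutions, ending at center (1/24, 1/2), radius 1/96
u1 passes through 1 substitution, ending at center (-1/4, -1/4), radius 1/10


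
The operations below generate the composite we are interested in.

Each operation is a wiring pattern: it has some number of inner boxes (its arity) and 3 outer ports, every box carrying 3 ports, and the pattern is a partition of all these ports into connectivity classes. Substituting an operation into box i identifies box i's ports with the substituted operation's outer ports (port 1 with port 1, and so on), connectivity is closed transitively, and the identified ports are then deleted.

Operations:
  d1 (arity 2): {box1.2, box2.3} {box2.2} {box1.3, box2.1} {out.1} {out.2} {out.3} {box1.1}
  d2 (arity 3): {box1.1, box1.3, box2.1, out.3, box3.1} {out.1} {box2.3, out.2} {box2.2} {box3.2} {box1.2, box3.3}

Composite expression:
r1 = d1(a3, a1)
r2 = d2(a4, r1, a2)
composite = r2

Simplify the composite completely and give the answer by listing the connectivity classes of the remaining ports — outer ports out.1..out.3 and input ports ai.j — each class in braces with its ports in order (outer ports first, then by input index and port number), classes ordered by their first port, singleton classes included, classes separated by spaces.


{out.1} {out.2} {out.3, a2.1, a4.1, a4.3} {a1.1, a3.3} {a1.2} {a1.3, a3.2} {a2.2} {a2.3, a4.2} {a3.1}


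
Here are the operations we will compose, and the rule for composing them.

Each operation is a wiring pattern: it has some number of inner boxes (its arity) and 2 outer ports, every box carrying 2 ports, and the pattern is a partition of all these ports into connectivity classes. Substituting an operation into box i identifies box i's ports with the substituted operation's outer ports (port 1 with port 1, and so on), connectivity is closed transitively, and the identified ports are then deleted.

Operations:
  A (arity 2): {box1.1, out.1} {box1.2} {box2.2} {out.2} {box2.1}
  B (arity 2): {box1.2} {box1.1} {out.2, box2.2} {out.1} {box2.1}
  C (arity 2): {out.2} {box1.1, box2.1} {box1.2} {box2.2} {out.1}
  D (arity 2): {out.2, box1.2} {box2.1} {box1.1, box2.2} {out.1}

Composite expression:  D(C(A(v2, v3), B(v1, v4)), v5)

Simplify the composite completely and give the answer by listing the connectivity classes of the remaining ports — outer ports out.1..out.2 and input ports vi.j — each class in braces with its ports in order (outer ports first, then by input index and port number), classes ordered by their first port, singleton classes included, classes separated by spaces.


Reachability decides: close wires over D-identified ports.
the subtree at A composes to {out.1, v2.1} {out.2} {v2.2} {v3.1} {v3.2} on (v2, v3); out.j = own outer ports
the subtree at B composes to {out.1} {out.2, v4.2} {v1.1} {v1.2} {v4.1} on (v1, v4); out.j = own outer ports
the subtree at C composes to {out.1} {out.2} {v1.1} {v1.2} {v2.1} {v2.2} {v3.1} {v3.2} {v4.1} {v4.2} on (v2, v3, v1, v4); out.j = own outer ports
the subtree at D composes to {out.1} {out.2} {v1.1} {v1.2} {v2.1} {v2.2} {v3.1} {v3.2} {v4.1} {v4.2} {v5.1} {v5.2} on (v2, v3, v1, v4, v5); out.j = own outer ports

{out.1} {out.2} {v1.1} {v1.2} {v2.1} {v2.2} {v3.1} {v3.2} {v4.1} {v4.2} {v5.1} {v5.2}


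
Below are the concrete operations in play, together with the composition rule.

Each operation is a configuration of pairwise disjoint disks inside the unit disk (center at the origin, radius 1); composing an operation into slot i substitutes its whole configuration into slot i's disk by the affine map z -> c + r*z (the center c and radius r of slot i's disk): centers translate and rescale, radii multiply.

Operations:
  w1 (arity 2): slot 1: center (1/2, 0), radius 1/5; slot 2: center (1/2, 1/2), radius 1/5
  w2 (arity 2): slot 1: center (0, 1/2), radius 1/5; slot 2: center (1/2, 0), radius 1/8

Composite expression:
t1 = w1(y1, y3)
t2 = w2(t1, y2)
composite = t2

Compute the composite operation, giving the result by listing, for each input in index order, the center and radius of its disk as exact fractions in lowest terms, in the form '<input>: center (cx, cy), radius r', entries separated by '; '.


y1: center (1/10, 1/2), radius 1/25; y2: center (1/2, 0), radius 1/8; y3: center (1/10, 3/5), radius 1/25

Each y-disk chains the slot maps above it in w2; radii multiply.
input y1: composing its 2 substitution steps yields center (1/10, 1/2), radius 1/25
input y3: composing its 2 substitution steps yields center (1/10, 3/5), radius 1/25
input y2: composing its 1 substitution step yields center (1/2, 0), radius 1/8


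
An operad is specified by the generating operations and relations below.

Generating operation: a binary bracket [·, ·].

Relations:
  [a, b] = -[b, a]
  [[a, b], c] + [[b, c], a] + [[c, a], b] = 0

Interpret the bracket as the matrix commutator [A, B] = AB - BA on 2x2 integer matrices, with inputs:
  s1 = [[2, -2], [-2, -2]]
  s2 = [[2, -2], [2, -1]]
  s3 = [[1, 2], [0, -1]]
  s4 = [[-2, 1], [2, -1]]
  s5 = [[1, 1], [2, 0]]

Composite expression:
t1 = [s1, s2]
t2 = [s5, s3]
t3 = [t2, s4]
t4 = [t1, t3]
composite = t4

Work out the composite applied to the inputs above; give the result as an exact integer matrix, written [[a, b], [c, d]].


[[-136, 112], [304, 136]]


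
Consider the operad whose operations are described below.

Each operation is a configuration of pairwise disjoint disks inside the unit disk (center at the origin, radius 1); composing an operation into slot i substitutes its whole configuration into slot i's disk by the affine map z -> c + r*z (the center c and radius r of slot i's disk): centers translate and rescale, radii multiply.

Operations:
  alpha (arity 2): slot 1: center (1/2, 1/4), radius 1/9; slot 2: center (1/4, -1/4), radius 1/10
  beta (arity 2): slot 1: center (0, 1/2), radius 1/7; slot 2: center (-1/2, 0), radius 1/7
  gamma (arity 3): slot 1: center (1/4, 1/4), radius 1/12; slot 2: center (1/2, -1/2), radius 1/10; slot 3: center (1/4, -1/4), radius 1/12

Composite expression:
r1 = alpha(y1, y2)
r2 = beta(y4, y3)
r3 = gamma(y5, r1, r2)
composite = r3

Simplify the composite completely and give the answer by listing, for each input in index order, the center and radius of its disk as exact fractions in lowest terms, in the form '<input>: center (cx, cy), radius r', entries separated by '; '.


y1: center (11/20, -19/40), radius 1/90; y2: center (21/40, -21/40), radius 1/100; y3: center (5/24, -1/4), radius 1/84; y4: center (1/4, -5/24), radius 1/84; y5: center (1/4, 1/4), radius 1/12

Affine substitution under gamma: radii multiply and y-centers shift.
tracing y5 down its 1-map path: center (1/4, 1/4), radius 1/12
tracing y1 down its 2-map path: center (11/20, -19/40), radius 1/90
tracing y2 down its 2-map path: center (21/40, -21/40), radius 1/100
tracing y4 down its 2-map path: center (1/4, -5/24), radius 1/84
tracing y3 down its 2-map path: center (5/24, -1/4), radius 1/84


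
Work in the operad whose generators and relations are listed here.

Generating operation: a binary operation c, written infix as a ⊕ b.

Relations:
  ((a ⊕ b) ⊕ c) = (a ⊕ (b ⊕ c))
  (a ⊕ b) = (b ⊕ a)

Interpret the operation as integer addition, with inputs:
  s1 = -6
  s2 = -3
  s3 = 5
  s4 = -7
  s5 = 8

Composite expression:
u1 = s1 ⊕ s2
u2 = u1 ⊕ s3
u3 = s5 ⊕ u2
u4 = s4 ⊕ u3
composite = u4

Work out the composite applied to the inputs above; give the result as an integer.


(s1 ⊕ s2) = -9
((s1 ⊕ s2) ⊕ s3) = -4
(s5 ⊕ ((s1 ⊕ s2) ⊕ s3)) = 4
(s4 ⊕ (s5 ⊕ ((s1 ⊕ s2) ⊕ s3))) = -3

-3


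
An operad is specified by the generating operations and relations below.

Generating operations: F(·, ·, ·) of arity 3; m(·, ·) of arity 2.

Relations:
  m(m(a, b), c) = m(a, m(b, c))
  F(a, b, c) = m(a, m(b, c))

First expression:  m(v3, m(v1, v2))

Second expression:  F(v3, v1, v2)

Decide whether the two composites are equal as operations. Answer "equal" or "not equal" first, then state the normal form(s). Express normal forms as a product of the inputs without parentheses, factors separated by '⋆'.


equal; the common form is v3 ⋆ v1 ⋆ v2

The first expression reduces to v3 ⋆ v1 ⋆ v2
The second expression reduces to v3 ⋆ v1 ⋆ v2
One common form — equal.


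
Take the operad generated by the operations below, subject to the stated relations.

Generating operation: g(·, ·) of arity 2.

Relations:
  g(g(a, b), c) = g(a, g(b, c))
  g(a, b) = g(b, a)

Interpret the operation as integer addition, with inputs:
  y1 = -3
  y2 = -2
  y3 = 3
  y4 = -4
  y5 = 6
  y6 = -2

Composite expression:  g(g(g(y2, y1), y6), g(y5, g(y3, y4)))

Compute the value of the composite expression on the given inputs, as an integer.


-2

g(y2, y1) = -5
g(g(y2, y1), y6) = -7
g(y3, y4) = -1
g(y5, g(y3, y4)) = 5
g(g(g(y2, y1), y6), g(y5, g(y3, y4))) = -2


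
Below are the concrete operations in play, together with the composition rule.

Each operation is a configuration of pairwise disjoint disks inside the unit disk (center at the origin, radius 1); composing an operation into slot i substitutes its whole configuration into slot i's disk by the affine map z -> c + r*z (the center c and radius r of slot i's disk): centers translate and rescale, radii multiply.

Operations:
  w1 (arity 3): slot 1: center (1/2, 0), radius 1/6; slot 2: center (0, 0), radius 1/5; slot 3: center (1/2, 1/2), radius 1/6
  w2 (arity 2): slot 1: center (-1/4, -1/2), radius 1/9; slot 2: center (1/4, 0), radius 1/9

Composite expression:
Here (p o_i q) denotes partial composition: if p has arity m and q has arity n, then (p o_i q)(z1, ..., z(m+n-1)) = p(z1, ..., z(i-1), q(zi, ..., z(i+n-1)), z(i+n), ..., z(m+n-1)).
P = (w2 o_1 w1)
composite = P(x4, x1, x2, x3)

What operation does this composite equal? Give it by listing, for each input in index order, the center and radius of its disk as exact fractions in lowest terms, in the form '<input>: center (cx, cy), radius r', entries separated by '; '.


Follow each x-input down from w2: c' goes to c + r*c', radius to r*r'.
input x4: composing its 2 substitution steps yields center (-7/36, -1/2), radius 1/54
input x1: composing its 2 substitution steps yields center (-1/4, -1/2), radius 1/45
input x2: composing its 2 substitution steps yields center (-7/36, -4/9), radius 1/54
input x3: composing its 1 substitution step yields center (1/4, 0), radius 1/9

x1: center (-1/4, -1/2), radius 1/45; x2: center (-7/36, -4/9), radius 1/54; x3: center (1/4, 0), radius 1/9; x4: center (-7/36, -1/2), radius 1/54


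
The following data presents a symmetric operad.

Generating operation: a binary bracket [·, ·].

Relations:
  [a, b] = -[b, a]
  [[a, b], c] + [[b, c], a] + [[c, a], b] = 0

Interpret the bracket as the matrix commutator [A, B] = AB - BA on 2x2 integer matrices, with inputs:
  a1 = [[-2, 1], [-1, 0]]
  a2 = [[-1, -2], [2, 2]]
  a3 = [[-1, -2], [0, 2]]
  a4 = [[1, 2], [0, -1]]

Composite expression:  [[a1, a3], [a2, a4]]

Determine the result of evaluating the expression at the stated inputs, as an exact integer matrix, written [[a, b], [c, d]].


[[34, 64], [-8, -34]]

[a1, a3] = [[-2, 7], [3, 2]]
[a2, a4] = [[-4, -2], [4, 4]]
[[a1, a3], [a2, a4]] = [[34, 64], [-8, -34]]


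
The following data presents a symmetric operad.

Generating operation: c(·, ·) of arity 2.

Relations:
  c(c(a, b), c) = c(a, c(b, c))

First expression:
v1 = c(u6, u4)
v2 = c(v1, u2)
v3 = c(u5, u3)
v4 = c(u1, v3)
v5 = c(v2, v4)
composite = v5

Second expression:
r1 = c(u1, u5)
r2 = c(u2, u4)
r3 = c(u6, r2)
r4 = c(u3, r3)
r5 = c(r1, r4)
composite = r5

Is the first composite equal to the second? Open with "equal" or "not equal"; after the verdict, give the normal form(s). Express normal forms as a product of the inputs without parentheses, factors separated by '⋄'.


not equal — first u6 ⋄ u4 ⋄ u2 ⋄ u1 ⋄ u5 ⋄ u3, second u1 ⋄ u5 ⋄ u3 ⋄ u6 ⋄ u2 ⋄ u4

The first expression, normalized: u6 ⋄ u4 ⋄ u2 ⋄ u1 ⋄ u5 ⋄ u3
The second expression, normalized: u1 ⋄ u5 ⋄ u3 ⋄ u6 ⋄ u2 ⋄ u4
Different reductions; not equal.


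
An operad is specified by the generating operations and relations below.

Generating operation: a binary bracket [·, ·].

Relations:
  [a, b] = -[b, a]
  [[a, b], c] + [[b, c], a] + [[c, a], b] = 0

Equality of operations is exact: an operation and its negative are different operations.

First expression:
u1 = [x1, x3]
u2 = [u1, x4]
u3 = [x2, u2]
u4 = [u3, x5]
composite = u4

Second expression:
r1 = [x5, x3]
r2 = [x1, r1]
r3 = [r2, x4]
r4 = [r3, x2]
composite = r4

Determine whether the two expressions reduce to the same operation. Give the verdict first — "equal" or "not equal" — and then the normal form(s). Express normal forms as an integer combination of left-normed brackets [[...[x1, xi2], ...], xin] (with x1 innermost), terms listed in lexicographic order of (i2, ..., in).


not equal; the first gives -[[[[x1, x3], x4], x2], x5] and the second -[[[[x1, x3], x5], x4], x2] + [[[[x1, x5], x3], x4], x2]

Reducing the first expression gives -[[[[x1, x3], x4], x2], x5]
Reducing the second expression gives -[[[[x1, x3], x5], x4], x2] + [[[[x1, x5], x3], x4], x2]
They disagree, so not equal.


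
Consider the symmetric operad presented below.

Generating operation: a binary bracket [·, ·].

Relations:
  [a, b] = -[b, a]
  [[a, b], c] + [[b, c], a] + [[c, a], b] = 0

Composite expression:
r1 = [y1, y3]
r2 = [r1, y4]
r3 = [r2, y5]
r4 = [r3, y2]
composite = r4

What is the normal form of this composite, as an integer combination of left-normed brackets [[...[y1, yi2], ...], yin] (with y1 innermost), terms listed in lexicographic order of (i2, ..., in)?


[[[[y1, y3], y4], y5], y2]

Expand each bracket as ab - ba; the y1-initial words give the coefficients.
Composite bracket: [[[[y1, y3], y4], y5], y2]
Full expansion: 16 signed words from ab - ba (2^4 = 16).
Collect the words opening with y1:
  y1y3y4y5y2 appears with sign +1, giving the term +[[[[y1, y3], y4], y5], y2]


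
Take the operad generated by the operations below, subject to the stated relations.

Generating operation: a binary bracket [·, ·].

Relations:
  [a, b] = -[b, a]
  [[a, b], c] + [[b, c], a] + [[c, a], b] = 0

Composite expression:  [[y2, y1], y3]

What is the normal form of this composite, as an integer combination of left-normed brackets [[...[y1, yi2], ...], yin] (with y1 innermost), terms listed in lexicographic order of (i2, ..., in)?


Antisymmetry and Jacobi reduce to y1-anchored left-normed brackets.
Composite bracket: [[y2, y1], y3]
Under [a, b] = ab - ba we get 4 signed associative words (2^2 = 4).
Keep just the words that open with y1:
  sign of y1y2y3 is -1, so it contributes -[[y1, y2], y3]

-[[y1, y2], y3]


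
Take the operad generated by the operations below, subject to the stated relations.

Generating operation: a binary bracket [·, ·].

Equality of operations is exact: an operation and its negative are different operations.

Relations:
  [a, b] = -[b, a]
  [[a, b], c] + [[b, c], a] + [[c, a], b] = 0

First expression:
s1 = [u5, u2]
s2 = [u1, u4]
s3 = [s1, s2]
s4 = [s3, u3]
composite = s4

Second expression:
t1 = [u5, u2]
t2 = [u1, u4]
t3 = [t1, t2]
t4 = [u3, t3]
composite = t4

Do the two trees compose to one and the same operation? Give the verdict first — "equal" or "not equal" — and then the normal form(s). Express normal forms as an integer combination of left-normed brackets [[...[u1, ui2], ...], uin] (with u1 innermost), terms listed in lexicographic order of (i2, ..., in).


not equal; first: [[[[u1, u4], u2], u5], u3] - [[[[u1, u4], u5], u2], u3]; second: -[[[[u1, u4], u2], u5], u3] + [[[[u1, u4], u5], u2], u3]


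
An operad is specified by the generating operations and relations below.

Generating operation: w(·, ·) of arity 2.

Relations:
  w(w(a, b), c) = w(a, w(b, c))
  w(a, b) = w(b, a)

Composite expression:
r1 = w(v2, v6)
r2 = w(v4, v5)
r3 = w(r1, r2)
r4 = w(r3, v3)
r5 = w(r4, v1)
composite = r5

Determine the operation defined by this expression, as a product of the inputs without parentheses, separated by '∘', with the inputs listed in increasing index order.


v1 ∘ v2 ∘ v3 ∘ v4 ∘ v5 ∘ v6

With w associative and commutative, the v-input set is all that matters.
w(v2, v6) collapses to v2 ∘ v6
w(v4, v5) collapses to v4 ∘ v5
w(w(v2, v6), w(v4, v5)) collapses to v2 ∘ v6 ∘ v4 ∘ v5
w(w(w(v2, v6), w(v4, v5)), v3) collapses to v2 ∘ v6 ∘ v4 ∘ v5 ∘ v3
w(w(w(w(v2, v6), w(v4, v5)), v3), v1) collapses to v2 ∘ v6 ∘ v4 ∘ v5 ∘ v3 ∘ v1
the factors in increasing index order: v1 ∘ v2 ∘ v3 ∘ v4 ∘ v5 ∘ v6


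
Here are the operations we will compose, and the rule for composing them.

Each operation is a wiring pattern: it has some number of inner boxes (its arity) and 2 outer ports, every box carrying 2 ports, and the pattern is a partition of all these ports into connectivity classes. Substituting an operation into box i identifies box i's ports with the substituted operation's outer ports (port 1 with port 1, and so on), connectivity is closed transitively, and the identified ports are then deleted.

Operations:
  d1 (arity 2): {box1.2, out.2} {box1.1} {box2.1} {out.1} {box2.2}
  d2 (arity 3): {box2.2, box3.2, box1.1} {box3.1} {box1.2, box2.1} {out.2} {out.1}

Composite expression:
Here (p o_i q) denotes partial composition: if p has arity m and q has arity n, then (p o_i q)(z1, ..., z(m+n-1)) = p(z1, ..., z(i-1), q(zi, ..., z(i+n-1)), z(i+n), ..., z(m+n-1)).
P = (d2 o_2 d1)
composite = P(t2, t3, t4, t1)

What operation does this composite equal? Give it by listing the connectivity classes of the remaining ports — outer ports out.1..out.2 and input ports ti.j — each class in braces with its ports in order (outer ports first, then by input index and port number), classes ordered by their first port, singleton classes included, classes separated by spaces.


{out.1} {out.2} {t1.1} {t1.2, t2.1, t3.2} {t2.2} {t3.1} {t4.1} {t4.2}

Connectivity passes through glued d2-boundaries; trace each wire chain.
the subtree at d1 composes to {out.1} {out.2, t3.2} {t3.1} {t4.1} {t4.2} on (t3, t4); out.j = own outer ports
the subtree at d2 composes to {out.1} {out.2} {t1.1} {t1.2, t2.1, t3.2} {t2.2} {t3.1} {t4.1} {t4.2} on (t2, t3, t4, t1); out.j = own outer ports


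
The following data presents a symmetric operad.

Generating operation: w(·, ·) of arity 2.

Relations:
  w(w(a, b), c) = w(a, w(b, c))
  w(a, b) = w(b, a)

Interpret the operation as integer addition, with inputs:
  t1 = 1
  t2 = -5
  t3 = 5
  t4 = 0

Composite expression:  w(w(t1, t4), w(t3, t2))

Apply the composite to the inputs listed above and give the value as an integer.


w(t1, t4) = 1
w(t3, t2) = 0
w(w(t1, t4), w(t3, t2)) = 1

1


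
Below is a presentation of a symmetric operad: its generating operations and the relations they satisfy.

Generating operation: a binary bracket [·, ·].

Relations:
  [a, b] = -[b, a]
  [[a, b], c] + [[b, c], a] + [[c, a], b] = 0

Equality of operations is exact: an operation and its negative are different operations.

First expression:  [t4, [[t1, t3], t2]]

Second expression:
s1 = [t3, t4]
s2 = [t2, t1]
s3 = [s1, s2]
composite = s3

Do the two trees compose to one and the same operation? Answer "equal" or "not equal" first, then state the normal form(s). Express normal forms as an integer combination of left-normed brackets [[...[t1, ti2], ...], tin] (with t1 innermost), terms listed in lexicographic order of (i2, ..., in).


not equal: they reduce to -[[[t1, t3], t2], t4] and [[[t1, t2], t3], t4] - [[[t1, t2], t4], t3]


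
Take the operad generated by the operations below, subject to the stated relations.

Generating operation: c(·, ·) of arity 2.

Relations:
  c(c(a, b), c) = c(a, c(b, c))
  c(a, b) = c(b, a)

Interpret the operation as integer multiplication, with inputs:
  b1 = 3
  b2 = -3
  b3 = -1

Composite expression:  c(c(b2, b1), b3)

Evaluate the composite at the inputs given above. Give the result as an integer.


9

c(b2, b1) = -9
c(c(b2, b1), b3) = 9


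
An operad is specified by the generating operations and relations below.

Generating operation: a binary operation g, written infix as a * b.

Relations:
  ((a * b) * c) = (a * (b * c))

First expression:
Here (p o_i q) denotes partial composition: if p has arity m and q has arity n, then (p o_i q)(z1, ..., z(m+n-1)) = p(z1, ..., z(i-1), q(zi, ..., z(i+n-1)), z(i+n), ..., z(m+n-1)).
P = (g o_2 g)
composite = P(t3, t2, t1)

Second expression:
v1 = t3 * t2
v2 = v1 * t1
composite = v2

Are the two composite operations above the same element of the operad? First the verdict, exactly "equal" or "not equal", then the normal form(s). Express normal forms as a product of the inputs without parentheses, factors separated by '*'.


equal; both compose to t3 * t2 * t1

Reducing the first expression gives t3 * t2 * t1
Reducing the second expression gives t3 * t2 * t1
Both agree, so they are equal.


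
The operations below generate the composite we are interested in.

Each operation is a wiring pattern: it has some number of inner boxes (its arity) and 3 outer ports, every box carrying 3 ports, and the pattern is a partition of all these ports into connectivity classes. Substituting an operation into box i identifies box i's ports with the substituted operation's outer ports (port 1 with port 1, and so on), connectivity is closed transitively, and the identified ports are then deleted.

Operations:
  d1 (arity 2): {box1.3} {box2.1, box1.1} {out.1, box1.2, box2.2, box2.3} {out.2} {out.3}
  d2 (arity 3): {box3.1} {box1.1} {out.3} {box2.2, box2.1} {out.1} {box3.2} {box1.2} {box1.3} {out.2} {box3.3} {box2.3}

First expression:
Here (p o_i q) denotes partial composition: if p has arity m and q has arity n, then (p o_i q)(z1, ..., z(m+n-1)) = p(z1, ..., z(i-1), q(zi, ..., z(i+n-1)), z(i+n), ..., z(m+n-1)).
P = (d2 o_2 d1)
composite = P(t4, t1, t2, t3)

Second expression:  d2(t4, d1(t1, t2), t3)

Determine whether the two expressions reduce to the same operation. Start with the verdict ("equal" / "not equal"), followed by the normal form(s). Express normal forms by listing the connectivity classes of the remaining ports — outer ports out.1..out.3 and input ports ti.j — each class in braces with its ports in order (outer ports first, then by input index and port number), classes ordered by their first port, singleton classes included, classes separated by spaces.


In normal form, the first expression is {out.1} {out.2} {out.3} {t1.1, t2.1} {t1.2, t2.2, t2.3} {t1.3} {t3.1} {t3.2} {t3.3} {t4.1} {t4.2} {t4.3}
In normal form, the second expression is {out.1} {out.2} {out.3} {t1.1, t2.1} {t1.2, t2.2, t2.3} {t1.3} {t3.1} {t3.2} {t3.3} {t4.1} {t4.2} {t4.3}
Both agree, so they are equal.

equal — both sides give {out.1} {out.2} {out.3} {t1.1, t2.1} {t1.2, t2.2, t2.3} {t1.3} {t3.1} {t3.2} {t3.3} {t4.1} {t4.2} {t4.3}


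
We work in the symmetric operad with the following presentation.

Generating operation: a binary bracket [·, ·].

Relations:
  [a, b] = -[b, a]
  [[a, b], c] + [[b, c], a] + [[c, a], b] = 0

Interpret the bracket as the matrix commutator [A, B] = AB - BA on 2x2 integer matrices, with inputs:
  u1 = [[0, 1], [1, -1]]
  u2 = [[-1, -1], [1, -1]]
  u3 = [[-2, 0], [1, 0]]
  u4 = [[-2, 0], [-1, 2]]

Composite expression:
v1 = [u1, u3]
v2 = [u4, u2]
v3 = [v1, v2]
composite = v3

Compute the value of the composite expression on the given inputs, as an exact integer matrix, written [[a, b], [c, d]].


[[20, 12], [-2, -20]]

[u1, u3] = [[1, 2], [-3, -1]]
[u4, u2] = [[-1, 4], [4, 1]]
[[u1, u3], [u4, u2]] = [[20, 12], [-2, -20]]


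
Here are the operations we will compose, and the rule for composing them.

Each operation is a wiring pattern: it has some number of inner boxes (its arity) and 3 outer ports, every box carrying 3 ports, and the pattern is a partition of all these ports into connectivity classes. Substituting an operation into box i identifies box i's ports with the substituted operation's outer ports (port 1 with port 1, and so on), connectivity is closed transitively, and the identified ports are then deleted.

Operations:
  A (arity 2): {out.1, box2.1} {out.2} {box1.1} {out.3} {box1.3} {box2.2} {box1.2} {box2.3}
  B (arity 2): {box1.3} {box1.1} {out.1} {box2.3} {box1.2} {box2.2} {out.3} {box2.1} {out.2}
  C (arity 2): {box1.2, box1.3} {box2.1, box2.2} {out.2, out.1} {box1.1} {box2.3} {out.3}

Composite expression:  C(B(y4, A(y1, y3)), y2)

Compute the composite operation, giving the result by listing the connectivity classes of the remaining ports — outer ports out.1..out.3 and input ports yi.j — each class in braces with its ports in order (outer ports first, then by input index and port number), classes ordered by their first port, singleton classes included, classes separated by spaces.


{out.1, out.2} {out.3} {y1.1} {y1.2} {y1.3} {y2.1, y2.2} {y2.3} {y3.1} {y3.2} {y3.3} {y4.1} {y4.2} {y4.3}

Two ports join when wires chain via C-identified ports.
through A, on inputs (y1, y3): {out.1, y3.1} {out.2} {out.3} {y1.1} {y1.2} {y1.3} {y3.2} {y3.3} (out.j = stage outer ports)
through B, on inputs (y4, y1, y3): {out.1} {out.2} {out.3} {y1.1} {y1.2} {y1.3} {y3.1} {y3.2} {y3.3} {y4.1} {y4.2} {y4.3} (out.j = stage outer ports)
through C, on inputs (y4, y1, y3, y2): {out.1, out.2} {out.3} {y1.1} {y1.2} {y1.3} {y2.1, y2.2} {y2.3} {y3.1} {y3.2} {y3.3} {y4.1} {y4.2} {y4.3} (out.j = stage outer ports)
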